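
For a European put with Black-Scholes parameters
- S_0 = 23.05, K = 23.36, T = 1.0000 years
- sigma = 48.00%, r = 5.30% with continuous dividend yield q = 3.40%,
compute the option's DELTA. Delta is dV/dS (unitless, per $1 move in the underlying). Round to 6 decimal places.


d1 = 0.2517512739; d2 = -0.2282487261
phi(d1) = 0.3864982707; exp(-qT) = 0.9665715046; exp(-rT) = 0.9483800125
N(-d1) = 0.4006166611
Delta = -exp(-qT) * N(-d1) = -0.9665715046 * 0.4006166611 = -0.387225

Answer: Delta = -0.387225


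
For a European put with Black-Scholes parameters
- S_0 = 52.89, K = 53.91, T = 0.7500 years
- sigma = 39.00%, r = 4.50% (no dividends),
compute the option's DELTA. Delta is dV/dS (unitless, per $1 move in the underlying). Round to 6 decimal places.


Answer: Delta = -0.415958

Derivation:
d1 = 0.2122451969; d2 = -0.1255047106
phi(d1) = 0.3900569421; exp(-qT) = 1.0000000000; exp(-rT) = 0.9668131777
N(-d1) = 0.4159578739
Delta = -exp(-qT) * N(-d1) = -1.0000000000 * 0.4159578739 = -0.415958


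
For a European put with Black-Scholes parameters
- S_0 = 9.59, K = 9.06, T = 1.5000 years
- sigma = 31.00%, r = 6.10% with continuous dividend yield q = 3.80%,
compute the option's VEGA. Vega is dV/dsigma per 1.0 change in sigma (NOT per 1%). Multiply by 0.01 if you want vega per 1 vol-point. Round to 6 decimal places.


d1 = 0.4304432193; d2 = 0.0507723092
phi(d1) = 0.3636442532; exp(-qT) = 0.9445940694; exp(-rT) = 0.9125613162
Vega = S * exp(-qT) * phi(d1) * sqrt(T) = 9.5900 * 0.9445940694 * 0.3636442532 * 1.2247448714 = 4.034467

Answer: Vega = 4.034467


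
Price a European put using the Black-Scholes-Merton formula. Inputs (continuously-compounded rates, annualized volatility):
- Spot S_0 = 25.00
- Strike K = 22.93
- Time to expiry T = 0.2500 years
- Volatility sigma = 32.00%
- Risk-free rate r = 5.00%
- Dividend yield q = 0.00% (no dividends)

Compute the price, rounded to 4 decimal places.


Answer: Price = 0.6221

Derivation:
d1 = (ln(S/K) + (r - q + 0.5*sigma^2) * T) / (sigma * sqrt(T)) = 0.69831080
d2 = d1 - sigma * sqrt(T) = 0.53831080
exp(-rT) = 0.98757780; exp(-qT) = 1.00000000
P = K * exp(-rT) * N(-d2) - S_0 * exp(-qT) * N(-d1)
N(-d1) = 0.24249142; N(-d2) = 0.29518125
P = 22.9300 * 0.98757780 * 0.29518125 - 25.0000 * 1.00000000 * 0.24249142 = 0.6221


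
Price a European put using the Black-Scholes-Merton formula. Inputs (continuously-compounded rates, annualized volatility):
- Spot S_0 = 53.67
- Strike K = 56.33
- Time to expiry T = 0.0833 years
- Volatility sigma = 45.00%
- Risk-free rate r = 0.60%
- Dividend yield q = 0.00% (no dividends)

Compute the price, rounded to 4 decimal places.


Answer: Price = 4.3539

Derivation:
d1 = (ln(S/K) + (r - q + 0.5*sigma^2) * T) / (sigma * sqrt(T)) = -0.30366339
d2 = d1 - sigma * sqrt(T) = -0.43354122
exp(-rT) = 0.99950032; exp(-qT) = 1.00000000
P = K * exp(-rT) * N(-d2) - S_0 * exp(-qT) * N(-d1)
N(-d1) = 0.61930783; N(-d2) = 0.66768919
P = 56.3300 * 0.99950032 * 0.66768919 - 53.6700 * 1.00000000 * 0.61930783 = 4.3539


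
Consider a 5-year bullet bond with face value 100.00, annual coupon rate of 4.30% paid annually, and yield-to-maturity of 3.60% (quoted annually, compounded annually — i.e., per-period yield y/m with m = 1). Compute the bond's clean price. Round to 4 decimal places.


Answer: Price = 103.1516

Derivation:
Coupon per period c = face * coupon_rate / m = 4.300000
Periods per year m = 1; per-period yield y/m = 0.036000
Number of cashflows N = 5
Cashflows (t years, CF_t, discount factor 1/(1+y/m)^(m*t), PV):
  t = 1.0000: CF_t = 4.300000, DF = 0.965251, PV = 4.150579
  t = 2.0000: CF_t = 4.300000, DF = 0.931709, PV = 4.006351
  t = 3.0000: CF_t = 4.300000, DF = 0.899333, PV = 3.867134
  t = 4.0000: CF_t = 4.300000, DF = 0.868082, PV = 3.732755
  t = 5.0000: CF_t = 104.300000, DF = 0.837917, PV = 87.394788
Price P = sum_t PV_t = 103.151606


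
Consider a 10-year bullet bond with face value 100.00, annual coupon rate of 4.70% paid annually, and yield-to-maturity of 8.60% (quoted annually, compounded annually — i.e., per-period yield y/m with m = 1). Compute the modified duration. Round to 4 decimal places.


Coupon per period c = face * coupon_rate / m = 4.700000
Periods per year m = 1; per-period yield y/m = 0.086000
Number of cashflows N = 10
Cashflows (t years, CF_t, discount factor 1/(1+y/m)^(m*t), PV):
  t = 1.0000: CF_t = 4.700000, DF = 0.920810, PV = 4.327808
  t = 2.0000: CF_t = 4.700000, DF = 0.847892, PV = 3.985091
  t = 3.0000: CF_t = 4.700000, DF = 0.780747, PV = 3.669513
  t = 4.0000: CF_t = 4.700000, DF = 0.718920, PV = 3.378925
  t = 5.0000: CF_t = 4.700000, DF = 0.661989, PV = 3.111349
  t = 6.0000: CF_t = 4.700000, DF = 0.609566, PV = 2.864962
  t = 7.0000: CF_t = 4.700000, DF = 0.561295, PV = 2.638087
  t = 8.0000: CF_t = 4.700000, DF = 0.516846, PV = 2.429178
  t = 9.0000: CF_t = 4.700000, DF = 0.475917, PV = 2.236812
  t = 10.0000: CF_t = 104.700000, DF = 0.438230, PV = 45.882643
Price P = sum_t PV_t = 74.524367
First compute Macaulay numerator sum_t t * PV_t:
  t * PV_t at t = 1.0000: 4.327808
  t * PV_t at t = 2.0000: 7.970181
  t * PV_t at t = 3.0000: 11.008538
  t * PV_t at t = 4.0000: 13.515700
  t * PV_t at t = 5.0000: 15.556745
  t * PV_t at t = 6.0000: 17.189774
  t * PV_t at t = 7.0000: 18.466608
  t * PV_t at t = 8.0000: 19.433420
  t * PV_t at t = 9.0000: 20.131306
  t * PV_t at t = 10.0000: 458.826432
Macaulay duration D = 586.426512 / 74.524367 = 7.868923
Modified duration = D / (1 + y/m) = 7.868923 / (1 + 0.086000) = 7.245785

Answer: Modified duration = 7.2458


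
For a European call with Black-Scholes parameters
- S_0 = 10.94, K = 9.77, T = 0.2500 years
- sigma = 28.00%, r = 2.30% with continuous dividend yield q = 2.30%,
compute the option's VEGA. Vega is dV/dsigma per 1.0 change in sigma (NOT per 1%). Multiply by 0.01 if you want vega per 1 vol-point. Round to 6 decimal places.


Answer: Vega = 1.475822

Derivation:
d1 = 0.8779237924; d2 = 0.7379237924
phi(d1) = 0.2713587248; exp(-qT) = 0.9942664996; exp(-rT) = 0.9942664996
Vega = S * exp(-qT) * phi(d1) * sqrt(T) = 10.9400 * 0.9942664996 * 0.2713587248 * 0.5000000000 = 1.475822


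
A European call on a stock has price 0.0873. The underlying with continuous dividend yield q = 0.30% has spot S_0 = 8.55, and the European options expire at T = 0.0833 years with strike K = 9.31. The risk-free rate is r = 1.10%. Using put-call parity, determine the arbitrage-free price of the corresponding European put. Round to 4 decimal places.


Answer: Put price = 0.8409

Derivation:
Put-call parity: C - P = S_0 * exp(-qT) - K * exp(-rT).
S_0 * exp(-qT) = 8.5500 * 0.99975013 = 8.54786362
K * exp(-rT) = 9.3100 * 0.99908412 = 9.30147315
P = C - S*exp(-qT) + K*exp(-rT)
P = 0.0873 - 8.54786362 + 9.30147315 = 0.8409


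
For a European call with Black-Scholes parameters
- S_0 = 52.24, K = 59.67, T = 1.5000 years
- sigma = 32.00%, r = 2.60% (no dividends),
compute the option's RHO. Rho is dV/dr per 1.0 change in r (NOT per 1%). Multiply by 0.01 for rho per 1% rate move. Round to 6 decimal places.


Answer: Rho = 28.536599

Derivation:
d1 = -0.0438379478; d2 = -0.4357563067
phi(d1) = 0.3985591277; exp(-qT) = 1.0000000000; exp(-rT) = 0.9617507091
N(d2) = 0.3315067741
Rho = K*T*exp(-rT)*N(d2) = 59.6700 * 1.5000 * 0.9617507091 * 0.3315067741 = 28.536599


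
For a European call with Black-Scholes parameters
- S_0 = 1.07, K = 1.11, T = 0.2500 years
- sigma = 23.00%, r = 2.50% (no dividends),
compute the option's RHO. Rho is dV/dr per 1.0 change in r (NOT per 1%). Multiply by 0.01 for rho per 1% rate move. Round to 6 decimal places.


d1 = -0.2072944944; d2 = -0.3222944944
phi(d1) = 0.3904622299; exp(-qT) = 1.0000000000; exp(-rT) = 0.9937694906
N(d2) = 0.3736148018
Rho = K*T*exp(-rT)*N(d2) = 1.1100 * 0.2500 * 0.9937694906 * 0.3736148018 = 0.103032

Answer: Rho = 0.103032


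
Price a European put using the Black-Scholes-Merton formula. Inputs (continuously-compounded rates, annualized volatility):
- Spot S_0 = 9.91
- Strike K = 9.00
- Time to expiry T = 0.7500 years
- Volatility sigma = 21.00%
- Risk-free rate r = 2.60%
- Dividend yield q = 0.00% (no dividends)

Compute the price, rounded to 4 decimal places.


d1 = (ln(S/K) + (r - q + 0.5*sigma^2) * T) / (sigma * sqrt(T)) = 0.72777625
d2 = d1 - sigma * sqrt(T) = 0.54591091
exp(-rT) = 0.98068890; exp(-qT) = 1.00000000
P = K * exp(-rT) * N(-d2) - S_0 * exp(-qT) * N(-d1)
N(-d1) = 0.23337528; N(-d2) = 0.29256359
P = 9.0000 * 0.98068890 * 0.29256359 - 9.9100 * 1.00000000 * 0.23337528 = 0.2695

Answer: Price = 0.2695


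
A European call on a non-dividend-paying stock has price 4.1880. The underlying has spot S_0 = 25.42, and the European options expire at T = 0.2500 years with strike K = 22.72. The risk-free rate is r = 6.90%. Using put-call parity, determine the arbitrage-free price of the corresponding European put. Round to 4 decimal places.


Put-call parity: C - P = S_0 * exp(-qT) - K * exp(-rT).
S_0 * exp(-qT) = 25.4200 * 1.00000000 = 25.42000000
K * exp(-rT) = 22.7200 * 0.98289793 = 22.33144096
P = C - S*exp(-qT) + K*exp(-rT)
P = 4.1880 - 25.42000000 + 22.33144096 = 1.0994

Answer: Put price = 1.0994


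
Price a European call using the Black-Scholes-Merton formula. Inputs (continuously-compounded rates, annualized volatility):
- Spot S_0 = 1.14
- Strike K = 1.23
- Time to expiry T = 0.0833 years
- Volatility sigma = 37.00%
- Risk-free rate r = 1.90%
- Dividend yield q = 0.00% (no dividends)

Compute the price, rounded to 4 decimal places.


Answer: Price = 0.0181

Derivation:
d1 = (ln(S/K) + (r - q + 0.5*sigma^2) * T) / (sigma * sqrt(T)) = -0.64334047
d2 = d1 - sigma * sqrt(T) = -0.75012890
exp(-rT) = 0.99841855; exp(-qT) = 1.00000000
C = S_0 * exp(-qT) * N(d1) - K * exp(-rT) * N(d2)
N(d1) = 0.26000160; N(d2) = 0.22658854
C = 1.1400 * 1.00000000 * 0.26000160 - 1.2300 * 0.99841855 * 0.22658854 = 0.0181


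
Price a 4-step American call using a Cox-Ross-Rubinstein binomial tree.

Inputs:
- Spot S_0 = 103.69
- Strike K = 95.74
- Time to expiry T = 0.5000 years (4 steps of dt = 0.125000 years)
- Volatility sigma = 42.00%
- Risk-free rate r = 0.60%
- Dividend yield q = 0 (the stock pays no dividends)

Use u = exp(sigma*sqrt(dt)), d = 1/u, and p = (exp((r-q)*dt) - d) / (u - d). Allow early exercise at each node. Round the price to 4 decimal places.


dt = T/N = 0.125000
u = exp(sigma*sqrt(dt)) = 1.160084; d = 1/u = 0.862007
p = (exp((r-q)*dt) - d) / (u - d) = 0.465462
Discount per step: exp(-r*dt) = 0.999250
Stock lattice S(k, i) with i counting down-moves:
  k=0: S(0,0) = 103.6900
  k=1: S(1,0) = 120.2891; S(1,1) = 89.3815
  k=2: S(2,0) = 139.5455; S(2,1) = 103.6900; S(2,2) = 77.0474
  k=3: S(3,0) = 161.8845; S(3,1) = 120.2891; S(3,2) = 89.3815; S(3,3) = 66.4154
  k=4: S(4,0) = 187.7996; S(4,1) = 139.5455; S(4,2) = 103.6900; S(4,3) = 77.0474; S(4,4) = 57.2505
Terminal payoffs V(N, i) = max(S_T - K, 0):
  V(4,0) = 92.059588; V(4,1) = 43.805474; V(4,2) = 7.950000; V(4,3) = 0.000000; V(4,4) = 0.000000
Backward induction: V(k, i) = exp(-r*dt) * [p * V(k+1, i) + (1-p) * V(k+1, i+1)]; then take max(V_cont, immediate exercise) for American.
  V(3,0) = exp(-r*dt) * [p*92.059588 + (1-p)*43.805474] = 66.216251; exercise = 66.144473; V(3,0) = max -> 66.216251
  V(3,1) = exp(-r*dt) * [p*43.805474 + (1-p)*7.950000] = 24.620889; exercise = 24.549111; V(3,1) = max -> 24.620889
  V(3,2) = exp(-r*dt) * [p*7.950000 + (1-p)*0.000000] = 3.697649; exercise = 0.000000; V(3,2) = max -> 3.697649
  V(3,3) = exp(-r*dt) * [p*0.000000 + (1-p)*0.000000] = 0.000000; exercise = 0.000000; V(3,3) = max -> 0.000000
  V(2,0) = exp(-r*dt) * [p*66.216251 + (1-p)*24.620889] = 43.948976; exercise = 43.805474; V(2,0) = max -> 43.948976
  V(2,1) = exp(-r*dt) * [p*24.620889 + (1-p)*3.697649] = 13.426549; exercise = 7.950000; V(2,1) = max -> 13.426549
  V(2,2) = exp(-r*dt) * [p*3.697649 + (1-p)*0.000000] = 1.719825; exercise = 0.000000; V(2,2) = max -> 1.719825
  V(1,0) = exp(-r*dt) * [p*43.948976 + (1-p)*13.426549] = 27.612862; exercise = 24.549111; V(1,0) = max -> 27.612862
  V(1,1) = exp(-r*dt) * [p*13.426549 + (1-p)*1.719825] = 7.163486; exercise = 0.000000; V(1,1) = max -> 7.163486
  V(0,0) = exp(-r*dt) * [p*27.612862 + (1-p)*7.163486] = 16.669387; exercise = 7.950000; V(0,0) = max -> 16.669387

Answer: Price = V(0,0) = 16.6694


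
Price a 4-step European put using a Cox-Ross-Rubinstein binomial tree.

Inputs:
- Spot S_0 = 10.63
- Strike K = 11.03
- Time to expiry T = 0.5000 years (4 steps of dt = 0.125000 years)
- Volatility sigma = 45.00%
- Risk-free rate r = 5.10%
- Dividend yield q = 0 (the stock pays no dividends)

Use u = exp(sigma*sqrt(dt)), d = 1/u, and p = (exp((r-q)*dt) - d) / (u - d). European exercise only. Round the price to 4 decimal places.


Answer: Price = V(0,0) = 1.3967

Derivation:
dt = T/N = 0.125000
u = exp(sigma*sqrt(dt)) = 1.172454; d = 1/u = 0.852912
p = (exp((r-q)*dt) - d) / (u - d) = 0.480323
Discount per step: exp(-r*dt) = 0.993645
Stock lattice S(k, i) with i counting down-moves:
  k=0: S(0,0) = 10.6300
  k=1: S(1,0) = 12.4632; S(1,1) = 9.0665
  k=2: S(2,0) = 14.6125; S(2,1) = 10.6300; S(2,2) = 7.7329
  k=3: S(3,0) = 17.1325; S(3,1) = 12.4632; S(3,2) = 9.0665; S(3,3) = 6.5955
  k=4: S(4,0) = 20.0871; S(4,1) = 14.6125; S(4,2) = 10.6300; S(4,3) = 7.7329; S(4,4) = 5.6254
Terminal payoffs V(N, i) = max(K - S_T, 0):
  V(4,0) = 0.000000; V(4,1) = 0.000000; V(4,2) = 0.400000; V(4,3) = 3.297114; V(4,4) = 5.404645
Backward induction: V(k, i) = exp(-r*dt) * [p * V(k+1, i) + (1-p) * V(k+1, i+1)].
  V(3,0) = exp(-r*dt) * [p*0.000000 + (1-p)*0.000000] = 0.000000
  V(3,1) = exp(-r*dt) * [p*0.000000 + (1-p)*0.400000] = 0.206550
  V(3,2) = exp(-r*dt) * [p*0.400000 + (1-p)*3.297114] = 1.893454
  V(3,3) = exp(-r*dt) * [p*3.297114 + (1-p)*5.404645] = 4.364437
  V(2,0) = exp(-r*dt) * [p*0.000000 + (1-p)*0.206550] = 0.106657
  V(2,1) = exp(-r*dt) * [p*0.206550 + (1-p)*1.893454] = 1.076312
  V(2,2) = exp(-r*dt) * [p*1.893454 + (1-p)*4.364437] = 3.157374
  V(1,0) = exp(-r*dt) * [p*0.106657 + (1-p)*1.076312] = 0.606684
  V(1,1) = exp(-r*dt) * [p*1.076312 + (1-p)*3.157374] = 2.144080
  V(0,0) = exp(-r*dt) * [p*0.606684 + (1-p)*2.144080] = 1.396701


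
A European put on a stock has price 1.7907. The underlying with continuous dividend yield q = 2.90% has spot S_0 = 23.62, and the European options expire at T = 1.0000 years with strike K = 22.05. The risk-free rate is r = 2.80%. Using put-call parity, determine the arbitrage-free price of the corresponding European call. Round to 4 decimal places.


Answer: Call price = 3.2944

Derivation:
Put-call parity: C - P = S_0 * exp(-qT) - K * exp(-rT).
S_0 * exp(-qT) = 23.6200 * 0.97141646 = 22.94485689
K * exp(-rT) = 22.0500 * 0.97238837 = 21.44116349
C = P + S*exp(-qT) - K*exp(-rT)
C = 1.7907 + 22.94485689 - 21.44116349 = 3.2944


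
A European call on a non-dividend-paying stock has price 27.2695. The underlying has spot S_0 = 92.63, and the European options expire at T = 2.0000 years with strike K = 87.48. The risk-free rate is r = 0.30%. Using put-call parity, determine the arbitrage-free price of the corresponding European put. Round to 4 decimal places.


Put-call parity: C - P = S_0 * exp(-qT) - K * exp(-rT).
S_0 * exp(-qT) = 92.6300 * 1.00000000 = 92.63000000
K * exp(-rT) = 87.4800 * 0.99401796 = 86.95669150
P = C - S*exp(-qT) + K*exp(-rT)
P = 27.2695 - 92.63000000 + 86.95669150 = 21.5962

Answer: Put price = 21.5962


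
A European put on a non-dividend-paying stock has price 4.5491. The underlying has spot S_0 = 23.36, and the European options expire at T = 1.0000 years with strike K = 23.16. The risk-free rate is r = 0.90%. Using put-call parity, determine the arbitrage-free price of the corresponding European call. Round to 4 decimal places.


Put-call parity: C - P = S_0 * exp(-qT) - K * exp(-rT).
S_0 * exp(-qT) = 23.3600 * 1.00000000 = 23.36000000
K * exp(-rT) = 23.1600 * 0.99104038 = 22.95249517
C = P + S*exp(-qT) - K*exp(-rT)
C = 4.5491 + 23.36000000 - 22.95249517 = 4.9566

Answer: Call price = 4.9566


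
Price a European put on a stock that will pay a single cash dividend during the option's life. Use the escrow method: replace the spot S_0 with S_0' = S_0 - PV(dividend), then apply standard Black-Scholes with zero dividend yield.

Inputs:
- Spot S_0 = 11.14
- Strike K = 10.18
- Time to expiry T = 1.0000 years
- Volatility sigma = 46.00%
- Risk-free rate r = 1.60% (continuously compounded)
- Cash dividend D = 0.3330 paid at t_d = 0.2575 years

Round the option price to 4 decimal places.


Answer: Price = 1.5246

Derivation:
PV(D) = D * exp(-r * t_d) = 0.3330 * 0.99588848 = 0.33163086
S_0' = S_0 - PV(D) = 11.1400 - 0.33163086 = 10.80836914
d1 = (ln(S_0'/K) + (r + sigma^2/2)*T) / (sigma*sqrt(T)) = 0.39499075
d2 = d1 - sigma*sqrt(T) = -0.06500925
exp(-rT) = 0.98412732
N(-d1) = 0.34642486; N(-d2) = 0.52591668
P = K * exp(-rT) * N(-d2) - S_0' * N(-d1) = 10.1800 * 0.98412732 * 0.52591668 - 10.80836914 * 0.34642486 = 1.5246


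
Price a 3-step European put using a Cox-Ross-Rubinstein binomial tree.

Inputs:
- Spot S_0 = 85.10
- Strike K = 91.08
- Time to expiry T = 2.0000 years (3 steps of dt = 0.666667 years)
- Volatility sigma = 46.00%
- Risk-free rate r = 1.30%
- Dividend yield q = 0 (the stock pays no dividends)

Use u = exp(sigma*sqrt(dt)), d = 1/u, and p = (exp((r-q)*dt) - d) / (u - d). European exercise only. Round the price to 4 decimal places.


Answer: Price = V(0,0) = 25.6604

Derivation:
dt = T/N = 0.666667
u = exp(sigma*sqrt(dt)) = 1.455848; d = 1/u = 0.686885
p = (exp((r-q)*dt) - d) / (u - d) = 0.418511
Discount per step: exp(-r*dt) = 0.991371
Stock lattice S(k, i) with i counting down-moves:
  k=0: S(0,0) = 85.1000
  k=1: S(1,0) = 123.8926; S(1,1) = 58.4539
  k=2: S(2,0) = 180.3688; S(2,1) = 85.1000; S(2,2) = 40.1511
  k=3: S(3,0) = 262.5896; S(3,1) = 123.8926; S(3,2) = 58.4539; S(3,3) = 27.5792
Terminal payoffs V(N, i) = max(K - S_T, 0):
  V(3,0) = 0.000000; V(3,1) = 0.000000; V(3,2) = 32.626088; V(3,3) = 63.500803
Backward induction: V(k, i) = exp(-r*dt) * [p * V(k+1, i) + (1-p) * V(k+1, i+1)].
  V(2,0) = exp(-r*dt) * [p*0.000000 + (1-p)*0.000000] = 0.000000
  V(2,1) = exp(-r*dt) * [p*0.000000 + (1-p)*32.626088] = 18.808003
  V(2,2) = exp(-r*dt) * [p*32.626088 + (1-p)*63.500803] = 50.142937
  V(1,0) = exp(-r*dt) * [p*0.000000 + (1-p)*18.808003] = 10.842273
  V(1,1) = exp(-r*dt) * [p*18.808003 + (1-p)*50.142937] = 36.709394
  V(0,0) = exp(-r*dt) * [p*10.842273 + (1-p)*36.709394] = 25.660365


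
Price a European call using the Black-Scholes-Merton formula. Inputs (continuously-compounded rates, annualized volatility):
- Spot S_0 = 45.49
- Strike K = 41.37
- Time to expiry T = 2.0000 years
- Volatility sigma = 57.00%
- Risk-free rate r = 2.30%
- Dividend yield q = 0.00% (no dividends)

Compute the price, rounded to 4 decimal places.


Answer: Price = 16.4880

Derivation:
d1 = (ln(S/K) + (r - q + 0.5*sigma^2) * T) / (sigma * sqrt(T)) = 0.57788803
d2 = d1 - sigma * sqrt(T) = -0.22821370
exp(-rT) = 0.95504196; exp(-qT) = 1.00000000
C = S_0 * exp(-qT) * N(d1) - K * exp(-rT) * N(d2)
N(d1) = 0.71833014; N(d2) = 0.40974006
C = 45.4900 * 1.00000000 * 0.71833014 - 41.3700 * 0.95504196 * 0.40974006 = 16.4880


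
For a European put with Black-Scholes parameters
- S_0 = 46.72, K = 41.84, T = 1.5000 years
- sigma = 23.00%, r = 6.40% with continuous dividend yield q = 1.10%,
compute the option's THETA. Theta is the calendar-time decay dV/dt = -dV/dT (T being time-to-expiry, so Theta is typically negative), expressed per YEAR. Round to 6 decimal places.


d1 = 0.8147021301; d2 = 0.5330108096
phi(d1) = 0.2862733047; exp(-qT) = 0.9836353794; exp(-rT) = 0.9084640161
Theta = -S*exp(-qT)*phi(d1)*sigma/(2*sqrt(T)) + r*K*exp(-rT)*N(-d2) - q*S*exp(-qT)*N(-d1)
N(-d1) = 0.2076214169; N(-d2) = 0.2970130488; sqrt(T) = 1.2247448714
Term 1 = -46.7200 * 0.9836353794 * 0.2862733047 * 0.2300 / (2 * 1.2247448714) = -1.2352931622
Term 2 = 0.0640 * 41.8400 * 0.9084640161 * 0.2970130488 = 0.7225283785
Term 3 = -0.0110 * 46.7200 * 0.9836353794 * 0.2076214169 = -0.1049546805
Theta = -1.2352931622 + (0.7225283785) + (-0.1049546805) = -0.617719

Answer: Theta = -0.617719


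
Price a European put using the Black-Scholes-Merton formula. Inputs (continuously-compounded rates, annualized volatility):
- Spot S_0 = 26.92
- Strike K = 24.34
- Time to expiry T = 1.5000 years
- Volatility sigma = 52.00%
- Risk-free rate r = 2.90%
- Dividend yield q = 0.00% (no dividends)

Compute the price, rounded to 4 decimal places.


Answer: Price = 4.6206

Derivation:
d1 = (ln(S/K) + (r - q + 0.5*sigma^2) * T) / (sigma * sqrt(T)) = 0.54493047
d2 = d1 - sigma * sqrt(T) = -0.09193686
exp(-rT) = 0.95743255; exp(-qT) = 1.00000000
P = K * exp(-rT) * N(-d2) - S_0 * exp(-qT) * N(-d1)
N(-d1) = 0.29290067; N(-d2) = 0.53662590
P = 24.3400 * 0.95743255 * 0.53662590 - 26.9200 * 1.00000000 * 0.29290067 = 4.6206


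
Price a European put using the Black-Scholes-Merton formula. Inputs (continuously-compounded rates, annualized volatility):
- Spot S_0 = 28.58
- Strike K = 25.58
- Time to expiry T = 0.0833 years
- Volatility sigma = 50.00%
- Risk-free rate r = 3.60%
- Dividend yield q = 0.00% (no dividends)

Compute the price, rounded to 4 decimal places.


d1 = (ln(S/K) + (r - q + 0.5*sigma^2) * T) / (sigma * sqrt(T)) = 0.86140114
d2 = d1 - sigma * sqrt(T) = 0.71709245
exp(-rT) = 0.99700569; exp(-qT) = 1.00000000
P = K * exp(-rT) * N(-d2) - S_0 * exp(-qT) * N(-d1)
N(-d1) = 0.19450857; N(-d2) = 0.23665853
P = 25.5800 * 0.99700569 * 0.23665853 - 28.5800 * 1.00000000 * 0.19450857 = 0.4765

Answer: Price = 0.4765


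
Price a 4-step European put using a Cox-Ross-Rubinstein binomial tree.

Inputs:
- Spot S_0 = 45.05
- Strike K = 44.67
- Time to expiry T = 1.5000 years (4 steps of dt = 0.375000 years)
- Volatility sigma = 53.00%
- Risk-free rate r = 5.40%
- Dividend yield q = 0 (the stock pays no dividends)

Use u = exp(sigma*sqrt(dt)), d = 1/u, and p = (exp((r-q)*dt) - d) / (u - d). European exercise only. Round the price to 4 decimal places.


Answer: Price = V(0,0) = 8.5468

Derivation:
dt = T/N = 0.375000
u = exp(sigma*sqrt(dt)) = 1.383418; d = 1/u = 0.722847
p = (exp((r-q)*dt) - d) / (u - d) = 0.450533
Discount per step: exp(-r*dt) = 0.979954
Stock lattice S(k, i) with i counting down-moves:
  k=0: S(0,0) = 45.0500
  k=1: S(1,0) = 62.3230; S(1,1) = 32.5643
  k=2: S(2,0) = 86.2188; S(2,1) = 45.0500; S(2,2) = 23.5390
  k=3: S(3,0) = 119.2766; S(3,1) = 62.3230; S(3,2) = 32.5643; S(3,3) = 17.0151
  k=4: S(4,0) = 165.0094; S(4,1) = 86.2188; S(4,2) = 45.0500; S(4,3) = 23.5390; S(4,4) = 12.2993
Terminal payoffs V(N, i) = max(K - S_T, 0):
  V(4,0) = 0.000000; V(4,1) = 0.000000; V(4,2) = 0.000000; V(4,3) = 21.131010; V(4,4) = 32.370687
Backward induction: V(k, i) = exp(-r*dt) * [p * V(k+1, i) + (1-p) * V(k+1, i+1)].
  V(3,0) = exp(-r*dt) * [p*0.000000 + (1-p)*0.000000] = 0.000000
  V(3,1) = exp(-r*dt) * [p*0.000000 + (1-p)*0.000000] = 0.000000
  V(3,2) = exp(-r*dt) * [p*0.000000 + (1-p)*21.131010] = 11.378033
  V(3,3) = exp(-r*dt) * [p*21.131010 + (1-p)*32.370687] = 26.759436
  V(2,0) = exp(-r*dt) * [p*0.000000 + (1-p)*0.000000] = 0.000000
  V(2,1) = exp(-r*dt) * [p*0.000000 + (1-p)*11.378033] = 6.126524
  V(2,2) = exp(-r*dt) * [p*11.378033 + (1-p)*26.759436] = 19.432091
  V(1,0) = exp(-r*dt) * [p*0.000000 + (1-p)*6.126524] = 3.298839
  V(1,1) = exp(-r*dt) * [p*6.126524 + (1-p)*19.432091] = 13.168118
  V(0,0) = exp(-r*dt) * [p*3.298839 + (1-p)*13.168118] = 8.546841


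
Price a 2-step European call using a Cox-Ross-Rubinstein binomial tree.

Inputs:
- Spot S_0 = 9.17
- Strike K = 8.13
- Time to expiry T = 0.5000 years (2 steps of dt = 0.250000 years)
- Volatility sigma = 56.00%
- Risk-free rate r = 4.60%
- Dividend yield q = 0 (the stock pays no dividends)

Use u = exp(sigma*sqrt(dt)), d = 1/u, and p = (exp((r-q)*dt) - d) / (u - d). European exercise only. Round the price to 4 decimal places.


dt = T/N = 0.250000
u = exp(sigma*sqrt(dt)) = 1.323130; d = 1/u = 0.755784
p = (exp((r-q)*dt) - d) / (u - d) = 0.450841
Discount per step: exp(-r*dt) = 0.988566
Stock lattice S(k, i) with i counting down-moves:
  k=0: S(0,0) = 9.1700
  k=1: S(1,0) = 12.1331; S(1,1) = 6.9305
  k=2: S(2,0) = 16.0537; S(2,1) = 9.1700; S(2,2) = 5.2380
Terminal payoffs V(N, i) = max(S_T - K, 0):
  V(2,0) = 7.923667; V(2,1) = 1.040000; V(2,2) = 0.000000
Backward induction: V(k, i) = exp(-r*dt) * [p * V(k+1, i) + (1-p) * V(k+1, i+1)].
  V(1,0) = exp(-r*dt) * [p*7.923667 + (1-p)*1.040000] = 4.096060
  V(1,1) = exp(-r*dt) * [p*1.040000 + (1-p)*0.000000] = 0.463513
  V(0,0) = exp(-r*dt) * [p*4.096060 + (1-p)*0.463513] = 2.077187

Answer: Price = V(0,0) = 2.0772


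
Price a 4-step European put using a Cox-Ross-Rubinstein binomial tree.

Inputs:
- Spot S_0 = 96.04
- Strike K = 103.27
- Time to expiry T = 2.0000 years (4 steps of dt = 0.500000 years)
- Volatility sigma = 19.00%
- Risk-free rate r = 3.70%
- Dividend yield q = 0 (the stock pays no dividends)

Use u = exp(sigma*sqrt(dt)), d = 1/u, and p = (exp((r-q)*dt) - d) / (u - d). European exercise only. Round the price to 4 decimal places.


Answer: Price = V(0,0) = 10.4727

Derivation:
dt = T/N = 0.500000
u = exp(sigma*sqrt(dt)) = 1.143793; d = 1/u = 0.874284
p = (exp((r-q)*dt) - d) / (u - d) = 0.535745
Discount per step: exp(-r*dt) = 0.981670
Stock lattice S(k, i) with i counting down-moves:
  k=0: S(0,0) = 96.0400
  k=1: S(1,0) = 109.8499; S(1,1) = 83.9662
  k=2: S(2,0) = 125.6456; S(2,1) = 96.0400; S(2,2) = 73.4103
  k=3: S(3,0) = 143.7126; S(3,1) = 109.8499; S(3,2) = 83.9662; S(3,3) = 64.1814
  k=4: S(4,0) = 164.3776; S(4,1) = 125.6456; S(4,2) = 96.0400; S(4,3) = 73.4103; S(4,4) = 56.1128
Terminal payoffs V(N, i) = max(K - S_T, 0):
  V(4,0) = 0.000000; V(4,1) = 0.000000; V(4,2) = 7.230000; V(4,3) = 29.859704; V(4,4) = 47.157219
Backward induction: V(k, i) = exp(-r*dt) * [p * V(k+1, i) + (1-p) * V(k+1, i+1)].
  V(3,0) = exp(-r*dt) * [p*0.000000 + (1-p)*0.000000] = 0.000000
  V(3,1) = exp(-r*dt) * [p*0.000000 + (1-p)*7.230000] = 3.295039
  V(3,2) = exp(-r*dt) * [p*7.230000 + (1-p)*29.859704] = 17.410856
  V(3,3) = exp(-r*dt) * [p*29.859704 + (1-p)*47.157219] = 37.195639
  V(2,0) = exp(-r*dt) * [p*0.000000 + (1-p)*3.295039] = 1.501698
  V(2,1) = exp(-r*dt) * [p*3.295039 + (1-p)*17.410856] = 9.667859
  V(2,2) = exp(-r*dt) * [p*17.410856 + (1-p)*37.195639] = 26.108539
  V(1,0) = exp(-r*dt) * [p*1.501698 + (1-p)*9.667859] = 5.195862
  V(1,1) = exp(-r*dt) * [p*9.667859 + (1-p)*26.108539] = 16.983410
  V(0,0) = exp(-r*dt) * [p*5.195862 + (1-p)*16.983410] = 10.472742


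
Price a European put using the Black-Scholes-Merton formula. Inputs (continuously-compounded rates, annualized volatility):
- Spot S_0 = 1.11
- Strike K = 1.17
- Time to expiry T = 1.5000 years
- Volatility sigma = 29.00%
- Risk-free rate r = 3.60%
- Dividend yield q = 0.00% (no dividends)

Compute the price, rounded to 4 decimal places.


d1 = (ln(S/K) + (r - q + 0.5*sigma^2) * T) / (sigma * sqrt(T)) = 0.18140658
d2 = d1 - sigma * sqrt(T) = -0.17376943
exp(-rT) = 0.94743211; exp(-qT) = 1.00000000
P = K * exp(-rT) * N(-d2) - S_0 * exp(-qT) * N(-d1)
N(-d1) = 0.42802423; N(-d2) = 0.56897667
P = 1.1700 * 0.94743211 * 0.56897667 - 1.1100 * 1.00000000 * 0.42802423 = 0.1556

Answer: Price = 0.1556


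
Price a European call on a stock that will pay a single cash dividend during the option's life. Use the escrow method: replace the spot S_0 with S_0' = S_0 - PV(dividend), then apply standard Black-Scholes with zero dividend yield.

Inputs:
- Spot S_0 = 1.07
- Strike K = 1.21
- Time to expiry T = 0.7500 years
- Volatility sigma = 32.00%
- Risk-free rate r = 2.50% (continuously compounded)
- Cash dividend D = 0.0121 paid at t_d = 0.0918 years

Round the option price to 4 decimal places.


PV(D) = D * exp(-r * t_d) = 0.0121 * 0.99770763 = 0.01207226
S_0' = S_0 - PV(D) = 1.0700 - 0.01207226 = 1.05792774
d1 = (ln(S_0'/K) + (r + sigma^2/2)*T) / (sigma*sqrt(T)) = -0.27842114
d2 = d1 - sigma*sqrt(T) = -0.55554927
exp(-rT) = 0.98142469
N(d1) = 0.39034455; N(d2) = 0.28925951
C = S_0' * N(d1) - K * exp(-rT) * N(d2) = 1.05792774 * 0.39034455 - 1.2100 * 0.98142469 * 0.28925951 = 0.0695

Answer: Price = 0.0695


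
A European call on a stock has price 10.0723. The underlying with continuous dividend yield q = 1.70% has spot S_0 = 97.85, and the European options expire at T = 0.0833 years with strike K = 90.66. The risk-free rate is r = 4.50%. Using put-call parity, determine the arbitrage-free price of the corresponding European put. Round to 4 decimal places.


Answer: Put price = 2.6816

Derivation:
Put-call parity: C - P = S_0 * exp(-qT) - K * exp(-rT).
S_0 * exp(-qT) = 97.8500 * 0.99858490 = 97.71153268
K * exp(-rT) = 90.6600 * 0.99625852 = 90.32079714
P = C - S*exp(-qT) + K*exp(-rT)
P = 10.0723 - 97.71153268 + 90.32079714 = 2.6816


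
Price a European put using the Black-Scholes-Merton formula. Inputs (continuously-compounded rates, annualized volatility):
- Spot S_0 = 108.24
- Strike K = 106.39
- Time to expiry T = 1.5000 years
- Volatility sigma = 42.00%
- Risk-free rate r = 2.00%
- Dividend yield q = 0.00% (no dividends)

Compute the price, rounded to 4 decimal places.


Answer: Price = 19.0542

Derivation:
d1 = (ln(S/K) + (r - q + 0.5*sigma^2) * T) / (sigma * sqrt(T)) = 0.34903167
d2 = d1 - sigma * sqrt(T) = -0.16536117
exp(-rT) = 0.97044553; exp(-qT) = 1.00000000
P = K * exp(-rT) * N(-d2) - S_0 * exp(-qT) * N(-d1)
N(-d1) = 0.36353277; N(-d2) = 0.56567014
P = 106.3900 * 0.97044553 * 0.56567014 - 108.2400 * 1.00000000 * 0.36353277 = 19.0542


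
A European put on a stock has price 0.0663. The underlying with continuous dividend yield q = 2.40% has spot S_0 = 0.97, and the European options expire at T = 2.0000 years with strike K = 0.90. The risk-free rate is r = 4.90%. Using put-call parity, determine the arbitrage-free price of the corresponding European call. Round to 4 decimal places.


Answer: Call price = 0.1749

Derivation:
Put-call parity: C - P = S_0 * exp(-qT) - K * exp(-rT).
S_0 * exp(-qT) = 0.9700 * 0.95313379 = 0.92453977
K * exp(-rT) = 0.9000 * 0.90664890 = 0.81598401
C = P + S*exp(-qT) - K*exp(-rT)
C = 0.0663 + 0.92453977 - 0.81598401 = 0.1749


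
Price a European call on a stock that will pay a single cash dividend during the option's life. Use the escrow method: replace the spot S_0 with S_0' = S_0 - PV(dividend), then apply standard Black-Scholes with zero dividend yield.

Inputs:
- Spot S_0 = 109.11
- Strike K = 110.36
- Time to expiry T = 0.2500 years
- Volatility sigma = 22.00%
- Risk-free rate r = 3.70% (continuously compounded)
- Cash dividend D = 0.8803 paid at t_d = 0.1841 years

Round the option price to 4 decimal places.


PV(D) = D * exp(-r * t_d) = 0.8803 * 0.99321145 = 0.87432404
S_0' = S_0 - PV(D) = 109.1100 - 0.87432404 = 108.23567596
d1 = (ln(S_0'/K) + (r + sigma^2/2)*T) / (sigma*sqrt(T)) = -0.03760650
d2 = d1 - sigma*sqrt(T) = -0.14760650
exp(-rT) = 0.99079265
N(d1) = 0.48500071; N(d2) = 0.44132666
C = S_0' * N(d1) - K * exp(-rT) * N(d2) = 108.23567596 * 0.48500071 - 110.3600 * 0.99079265 * 0.44132666 = 4.2380

Answer: Price = 4.2380


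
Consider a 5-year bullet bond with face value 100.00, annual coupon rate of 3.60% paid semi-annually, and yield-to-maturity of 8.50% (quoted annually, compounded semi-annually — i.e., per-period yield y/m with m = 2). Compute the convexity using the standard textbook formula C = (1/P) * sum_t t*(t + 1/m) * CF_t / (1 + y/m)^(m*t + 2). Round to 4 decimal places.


Answer: Convexity = 22.4120

Derivation:
Coupon per period c = face * coupon_rate / m = 1.800000
Periods per year m = 2; per-period yield y/m = 0.042500
Number of cashflows N = 10
Cashflows (t years, CF_t, discount factor 1/(1+y/m)^(m*t), PV):
  t = 0.5000: CF_t = 1.800000, DF = 0.959233, PV = 1.726619
  t = 1.0000: CF_t = 1.800000, DF = 0.920127, PV = 1.656229
  t = 1.5000: CF_t = 1.800000, DF = 0.882616, PV = 1.588709
  t = 2.0000: CF_t = 1.800000, DF = 0.846634, PV = 1.523941
  t = 2.5000: CF_t = 1.800000, DF = 0.812119, PV = 1.461814
  t = 3.0000: CF_t = 1.800000, DF = 0.779011, PV = 1.402220
  t = 3.5000: CF_t = 1.800000, DF = 0.747253, PV = 1.345055
  t = 4.0000: CF_t = 1.800000, DF = 0.716789, PV = 1.290221
  t = 4.5000: CF_t = 1.800000, DF = 0.687568, PV = 1.237622
  t = 5.0000: CF_t = 101.800000, DF = 0.659537, PV = 67.140897
Price P = sum_t PV_t = 80.373327
Convexity numerator sum_t t*(t + 1/m) * CF_t / (1+y/m)^(m*t + 2):
  t = 0.5000: term = 0.794354
  t = 1.0000: term = 2.285912
  t = 1.5000: term = 4.385443
  t = 2.0000: term = 7.011099
  t = 2.5000: term = 10.087913
  t = 3.0000: term = 13.547317
  t = 3.5000: term = 17.326704
  t = 4.0000: term = 21.369009
  t = 4.5000: term = 25.622312
  t = 5.0000: term = 1698.899576
Convexity = (1/P) * sum = 1801.329641 / 80.373327 = 22.412033


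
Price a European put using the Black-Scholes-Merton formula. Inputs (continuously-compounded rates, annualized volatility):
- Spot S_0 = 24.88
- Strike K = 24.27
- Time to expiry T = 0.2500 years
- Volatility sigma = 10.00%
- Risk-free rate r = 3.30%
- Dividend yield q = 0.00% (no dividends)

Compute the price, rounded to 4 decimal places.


d1 = (ln(S/K) + (r - q + 0.5*sigma^2) * T) / (sigma * sqrt(T)) = 0.68646496
d2 = d1 - sigma * sqrt(T) = 0.63646496
exp(-rT) = 0.99178394; exp(-qT) = 1.00000000
P = K * exp(-rT) * N(-d2) - S_0 * exp(-qT) * N(-d1)
N(-d1) = 0.24620998; N(-d2) = 0.26223671
P = 24.2700 * 0.99178394 * 0.26223671 - 24.8800 * 1.00000000 * 0.24620998 = 0.1865

Answer: Price = 0.1865


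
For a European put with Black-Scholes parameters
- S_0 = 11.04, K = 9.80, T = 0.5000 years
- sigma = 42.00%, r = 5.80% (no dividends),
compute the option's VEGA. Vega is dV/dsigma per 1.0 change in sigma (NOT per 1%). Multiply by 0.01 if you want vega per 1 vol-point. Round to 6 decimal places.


Answer: Vega = 2.525666

Derivation:
d1 = 0.6473146910; d2 = 0.3503298429
phi(d1) = 0.3235354178; exp(-qT) = 1.0000000000; exp(-rT) = 0.9714164645
Vega = S * exp(-qT) * phi(d1) * sqrt(T) = 11.0400 * 1.0000000000 * 0.3235354178 * 0.7071067812 = 2.525666


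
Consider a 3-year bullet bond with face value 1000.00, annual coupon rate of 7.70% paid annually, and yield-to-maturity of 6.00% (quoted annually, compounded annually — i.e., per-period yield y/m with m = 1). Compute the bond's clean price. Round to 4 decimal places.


Answer: Price = 1045.4412

Derivation:
Coupon per period c = face * coupon_rate / m = 77.000000
Periods per year m = 1; per-period yield y/m = 0.060000
Number of cashflows N = 3
Cashflows (t years, CF_t, discount factor 1/(1+y/m)^(m*t), PV):
  t = 1.0000: CF_t = 77.000000, DF = 0.943396, PV = 72.641509
  t = 2.0000: CF_t = 77.000000, DF = 0.889996, PV = 68.529726
  t = 3.0000: CF_t = 1077.000000, DF = 0.839619, PV = 904.269968
Price P = sum_t PV_t = 1045.441203


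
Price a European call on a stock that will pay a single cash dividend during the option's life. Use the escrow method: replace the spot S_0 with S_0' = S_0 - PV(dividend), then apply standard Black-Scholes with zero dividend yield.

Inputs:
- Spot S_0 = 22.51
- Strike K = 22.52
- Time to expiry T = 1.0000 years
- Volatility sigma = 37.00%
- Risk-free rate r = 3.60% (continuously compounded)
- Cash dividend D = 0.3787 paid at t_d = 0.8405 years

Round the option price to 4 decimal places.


PV(D) = D * exp(-r * t_d) = 0.3787 * 0.97019519 = 0.36741292
S_0' = S_0 - PV(D) = 22.5100 - 0.36741292 = 22.14258708
d1 = (ln(S_0'/K) + (r + sigma^2/2)*T) / (sigma*sqrt(T)) = 0.23661883
d2 = d1 - sigma*sqrt(T) = -0.13338117
exp(-rT) = 0.96464029
N(d1) = 0.59352375; N(d2) = 0.44694597
C = S_0' * N(d1) - K * exp(-rT) * N(d2) = 22.14258708 * 0.59352375 - 22.5200 * 0.96464029 * 0.44694597 = 3.4328

Answer: Price = 3.4328


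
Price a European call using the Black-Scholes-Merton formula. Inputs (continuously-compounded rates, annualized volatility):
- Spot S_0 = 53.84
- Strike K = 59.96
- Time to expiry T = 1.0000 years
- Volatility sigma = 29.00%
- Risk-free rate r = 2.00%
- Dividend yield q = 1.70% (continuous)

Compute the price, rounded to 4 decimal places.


Answer: Price = 3.9306

Derivation:
d1 = (ln(S/K) + (r - q + 0.5*sigma^2) * T) / (sigma * sqrt(T)) = -0.21589996
d2 = d1 - sigma * sqrt(T) = -0.50589996
exp(-rT) = 0.98019867; exp(-qT) = 0.98314368
C = S_0 * exp(-qT) * N(d1) - K * exp(-rT) * N(d2)
N(d1) = 0.41453286; N(d2) = 0.30646344
C = 53.8400 * 0.98314368 * 0.41453286 - 59.9600 * 0.98019867 * 0.30646344 = 3.9306


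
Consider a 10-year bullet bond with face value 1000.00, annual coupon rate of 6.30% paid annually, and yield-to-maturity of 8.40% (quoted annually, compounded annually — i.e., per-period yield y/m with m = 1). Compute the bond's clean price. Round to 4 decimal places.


Answer: Price = 861.5956

Derivation:
Coupon per period c = face * coupon_rate / m = 63.000000
Periods per year m = 1; per-period yield y/m = 0.084000
Number of cashflows N = 10
Cashflows (t years, CF_t, discount factor 1/(1+y/m)^(m*t), PV):
  t = 1.0000: CF_t = 63.000000, DF = 0.922509, PV = 58.118081
  t = 2.0000: CF_t = 63.000000, DF = 0.851023, PV = 53.614466
  t = 3.0000: CF_t = 63.000000, DF = 0.785077, PV = 49.459840
  t = 4.0000: CF_t = 63.000000, DF = 0.724241, PV = 45.627158
  t = 5.0000: CF_t = 63.000000, DF = 0.668119, PV = 42.091474
  t = 6.0000: CF_t = 63.000000, DF = 0.616346, PV = 38.829773
  t = 7.0000: CF_t = 63.000000, DF = 0.568585, PV = 35.820824
  t = 8.0000: CF_t = 63.000000, DF = 0.524524, PV = 33.045041
  t = 9.0000: CF_t = 63.000000, DF = 0.483879, PV = 30.484355
  t = 10.0000: CF_t = 1063.000000, DF = 0.446383, PV = 474.504617
Price P = sum_t PV_t = 861.595630


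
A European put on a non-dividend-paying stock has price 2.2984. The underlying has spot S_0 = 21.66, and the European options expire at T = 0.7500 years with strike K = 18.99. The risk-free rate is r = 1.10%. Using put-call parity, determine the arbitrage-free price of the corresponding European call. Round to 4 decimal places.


Answer: Call price = 5.1244

Derivation:
Put-call parity: C - P = S_0 * exp(-qT) - K * exp(-rT).
S_0 * exp(-qT) = 21.6600 * 1.00000000 = 21.66000000
K * exp(-rT) = 18.9900 * 0.99178394 = 18.83397698
C = P + S*exp(-qT) - K*exp(-rT)
C = 2.2984 + 21.66000000 - 18.83397698 = 5.1244


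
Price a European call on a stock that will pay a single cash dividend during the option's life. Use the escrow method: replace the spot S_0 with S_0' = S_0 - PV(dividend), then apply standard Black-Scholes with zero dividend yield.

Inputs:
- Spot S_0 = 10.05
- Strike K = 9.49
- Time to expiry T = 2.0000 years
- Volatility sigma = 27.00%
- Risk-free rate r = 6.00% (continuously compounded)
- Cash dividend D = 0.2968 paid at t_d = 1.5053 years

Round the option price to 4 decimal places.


Answer: Price = 2.1619

Derivation:
PV(D) = D * exp(-r * t_d) = 0.2968 * 0.91364060 = 0.27116853
S_0' = S_0 - PV(D) = 10.0500 - 0.27116853 = 9.77883147
d1 = (ln(S_0'/K) + (r + sigma^2/2)*T) / (sigma*sqrt(T)) = 0.58370717
d2 = d1 - sigma*sqrt(T) = 0.20186951
exp(-rT) = 0.88692044
N(d1) = 0.72029133; N(d2) = 0.57999063
C = S_0' * N(d1) - K * exp(-rT) * N(d2) = 9.77883147 * 0.72029133 - 9.4900 * 0.88692044 * 0.57999063 = 2.1619


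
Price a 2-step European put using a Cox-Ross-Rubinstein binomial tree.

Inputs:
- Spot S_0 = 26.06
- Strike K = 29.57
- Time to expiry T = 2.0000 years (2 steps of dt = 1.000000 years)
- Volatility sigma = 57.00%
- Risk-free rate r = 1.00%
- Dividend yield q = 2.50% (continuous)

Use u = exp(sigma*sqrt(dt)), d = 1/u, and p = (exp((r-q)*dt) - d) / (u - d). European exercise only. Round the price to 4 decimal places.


Answer: Price = V(0,0) = 10.3883

Derivation:
dt = T/N = 1.000000
u = exp(sigma*sqrt(dt)) = 1.768267; d = 1/u = 0.565525
p = (exp((r-q)*dt) - d) / (u - d) = 0.348858
Discount per step: exp(-r*dt) = 0.990050
Stock lattice S(k, i) with i counting down-moves:
  k=0: S(0,0) = 26.0600
  k=1: S(1,0) = 46.0810; S(1,1) = 14.7376
  k=2: S(2,0) = 81.4836; S(2,1) = 26.0600; S(2,2) = 8.3345
Terminal payoffs V(N, i) = max(K - S_T, 0):
  V(2,0) = 0.000000; V(2,1) = 3.510000; V(2,2) = 21.235516
Backward induction: V(k, i) = exp(-r*dt) * [p * V(k+1, i) + (1-p) * V(k+1, i+1)].
  V(1,0) = exp(-r*dt) * [p*0.000000 + (1-p)*3.510000] = 2.262766
  V(1,1) = exp(-r*dt) * [p*3.510000 + (1-p)*21.235516] = 14.902053
  V(0,0) = exp(-r*dt) * [p*2.262766 + (1-p)*14.902053] = 10.388327


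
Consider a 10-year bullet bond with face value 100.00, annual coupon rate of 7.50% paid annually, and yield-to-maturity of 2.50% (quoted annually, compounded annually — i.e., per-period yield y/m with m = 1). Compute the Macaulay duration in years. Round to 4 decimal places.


Coupon per period c = face * coupon_rate / m = 7.500000
Periods per year m = 1; per-period yield y/m = 0.025000
Number of cashflows N = 10
Cashflows (t years, CF_t, discount factor 1/(1+y/m)^(m*t), PV):
  t = 1.0000: CF_t = 7.500000, DF = 0.975610, PV = 7.317073
  t = 2.0000: CF_t = 7.500000, DF = 0.951814, PV = 7.138608
  t = 3.0000: CF_t = 7.500000, DF = 0.928599, PV = 6.964496
  t = 4.0000: CF_t = 7.500000, DF = 0.905951, PV = 6.794630
  t = 5.0000: CF_t = 7.500000, DF = 0.883854, PV = 6.628907
  t = 6.0000: CF_t = 7.500000, DF = 0.862297, PV = 6.467226
  t = 7.0000: CF_t = 7.500000, DF = 0.841265, PV = 6.309489
  t = 8.0000: CF_t = 7.500000, DF = 0.820747, PV = 6.155599
  t = 9.0000: CF_t = 7.500000, DF = 0.800728, PV = 6.005463
  t = 10.0000: CF_t = 107.500000, DF = 0.781198, PV = 83.978828
Price P = sum_t PV_t = 143.760320
Macaulay numerator sum_t t * PV_t:
  t * PV_t at t = 1.0000: 7.317073
  t * PV_t at t = 2.0000: 14.277216
  t * PV_t at t = 3.0000: 20.893487
  t * PV_t at t = 4.0000: 27.178519
  t * PV_t at t = 5.0000: 33.144536
  t * PV_t at t = 6.0000: 38.803359
  t * PV_t at t = 7.0000: 44.166425
  t * PV_t at t = 8.0000: 49.244794
  t * PV_t at t = 9.0000: 54.049164
  t * PV_t at t = 10.0000: 839.788282
Macaulay duration D = (sum_t t * PV_t) / P = 1128.862855 / 143.760320 = 7.852395

Answer: Macaulay duration = 7.8524 years
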